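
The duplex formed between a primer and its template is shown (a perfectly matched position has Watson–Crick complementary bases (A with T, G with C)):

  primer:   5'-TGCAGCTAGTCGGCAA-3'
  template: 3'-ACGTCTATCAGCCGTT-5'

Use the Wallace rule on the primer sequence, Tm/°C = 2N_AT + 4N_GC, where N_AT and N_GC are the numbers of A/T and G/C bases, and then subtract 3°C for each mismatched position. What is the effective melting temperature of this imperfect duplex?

Primer base counts: A=4, T=3, G=5, C=4 → A+T=7, G+C=9
Perfect-match Tm = 2(7) + 4(9) = 14 + 36 = 50°C
Mismatches (positions where the bases are not complementary): 1 (at position 6)
Effective Tm = 50 − 1×3 = 50 − 3 = 47°C

47°C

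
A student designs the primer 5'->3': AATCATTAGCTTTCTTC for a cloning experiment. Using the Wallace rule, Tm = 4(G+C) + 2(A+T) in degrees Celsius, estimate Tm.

Scanning the sequence gives G=1, C=4, A=4, T=8.
AT pairs contribute 12, GC pairs contribute 5.
Tm = 2×12 + 4×5 = 44°C

44°C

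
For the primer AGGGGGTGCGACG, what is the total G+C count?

Scanning the sequence gives A=2, C=2, T=1, G=8.
G+C = 8 + 2 = 10

10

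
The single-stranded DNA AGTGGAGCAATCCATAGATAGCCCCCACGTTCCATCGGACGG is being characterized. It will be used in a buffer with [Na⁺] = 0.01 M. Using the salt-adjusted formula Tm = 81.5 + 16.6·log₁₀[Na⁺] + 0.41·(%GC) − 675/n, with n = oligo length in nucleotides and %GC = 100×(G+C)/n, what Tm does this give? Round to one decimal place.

Length n = 42. Scanning the sequence gives T=7, G=11, C=13, A=11.
G+C = 24, so %GC = 24/42 × 100 = 57.143%
Salt term: 16.6 × (-2) = -33.2
GC term: 0.41 × 57.143 = 23.429; length term: −675/42 = −16.071
Tm = 81.5 + (-33.2) + 23.429 − 16.071 = 55.658 → 55.7°C

55.7°C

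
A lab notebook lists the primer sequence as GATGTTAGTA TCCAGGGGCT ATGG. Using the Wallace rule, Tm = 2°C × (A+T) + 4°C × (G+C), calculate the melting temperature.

72°C

Counting bases: G=9, C=3, T=7, A=5
So N_AT = 12 and N_GC = 12.
Tm = 2(12) + 4(12) = 24 + 48 = 72°C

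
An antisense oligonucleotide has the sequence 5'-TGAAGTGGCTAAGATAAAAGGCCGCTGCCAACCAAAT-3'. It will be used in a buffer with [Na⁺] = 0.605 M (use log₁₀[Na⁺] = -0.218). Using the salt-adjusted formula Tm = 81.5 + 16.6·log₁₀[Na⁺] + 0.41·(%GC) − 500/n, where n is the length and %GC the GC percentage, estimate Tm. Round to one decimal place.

Length n = 37. Scanning the sequence gives C=8, T=6, A=14, G=9.
G+C = 17, so %GC = 17/37 × 100 = 45.946%
Salt term: 16.6 × (-0.218) = -3.619
GC term: 0.41 × 45.946 = 18.838; length term: −500/37 = −13.514
Tm = 81.5 + (-3.619) + 18.838 − 13.514 = 83.205 → 83.2°C

83.2°C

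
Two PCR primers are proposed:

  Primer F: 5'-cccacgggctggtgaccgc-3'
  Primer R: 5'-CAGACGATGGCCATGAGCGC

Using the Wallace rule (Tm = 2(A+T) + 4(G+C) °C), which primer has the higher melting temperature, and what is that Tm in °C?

Primer F, 68°C

Primer F: A+T=4, G+C=15 → Tm = 2(4)+4(15) = 68°C
Primer R: A+T=7, G+C=13 → Tm = 2(7)+4(13) = 66°C
68°C vs 66°C → primer F is higher.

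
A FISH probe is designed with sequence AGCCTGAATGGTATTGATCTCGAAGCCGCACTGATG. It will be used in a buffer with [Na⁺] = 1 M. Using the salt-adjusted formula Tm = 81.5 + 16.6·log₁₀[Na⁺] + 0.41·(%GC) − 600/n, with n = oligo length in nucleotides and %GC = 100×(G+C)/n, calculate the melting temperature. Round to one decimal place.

Length n = 36. Scanning the sequence gives G=10, C=8, T=9, A=9.
G+C = 18, so %GC = 18/36 × 100 = 50%
Salt term: 16.6 × (0) = 0
GC term: 0.41 × 50 = 20.5; length term: −600/36 = −16.667
Tm = 81.5 + (0) + 20.5 − 16.667 = 85.333 → 85.3°C

85.3°C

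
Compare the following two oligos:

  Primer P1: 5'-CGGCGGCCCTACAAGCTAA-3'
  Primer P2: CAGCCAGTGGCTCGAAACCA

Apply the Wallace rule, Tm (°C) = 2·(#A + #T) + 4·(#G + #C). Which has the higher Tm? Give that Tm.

Primer P1: A+T=7, G+C=12 → Tm = 2(7)+4(12) = 62°C
Primer P2: A+T=8, G+C=12 → Tm = 2(8)+4(12) = 64°C
62°C vs 64°C → primer P2 is higher.

Primer P2, 64°C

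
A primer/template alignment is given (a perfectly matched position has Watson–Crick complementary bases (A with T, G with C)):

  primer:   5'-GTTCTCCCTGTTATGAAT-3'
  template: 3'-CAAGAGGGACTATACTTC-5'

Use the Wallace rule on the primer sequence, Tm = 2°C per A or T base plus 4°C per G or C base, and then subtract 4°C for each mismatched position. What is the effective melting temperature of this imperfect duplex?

Primer base counts: A=3, T=8, G=3, C=4 → A+T=11, G+C=7
Perfect-match Tm = 2(11) + 4(7) = 22 + 28 = 50°C
Mismatches (positions where the bases are not complementary): 2 (at positions 11, 18)
Effective Tm = 50 − 2×4 = 50 − 8 = 42°C

42°C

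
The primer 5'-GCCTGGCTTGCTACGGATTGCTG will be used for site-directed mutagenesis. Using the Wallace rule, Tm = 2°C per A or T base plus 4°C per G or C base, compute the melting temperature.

Counting bases: A=2, G=8, C=6, T=7
AT pairs contribute 9, GC pairs contribute 14.
Tm = 4·14 + 2·9 = 56 + 18 = 74°C

74°C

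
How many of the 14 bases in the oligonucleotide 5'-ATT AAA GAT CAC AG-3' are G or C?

Base counts: C=2, A=7, T=3, G=2
Total G or C: 2 + 2 = 4

4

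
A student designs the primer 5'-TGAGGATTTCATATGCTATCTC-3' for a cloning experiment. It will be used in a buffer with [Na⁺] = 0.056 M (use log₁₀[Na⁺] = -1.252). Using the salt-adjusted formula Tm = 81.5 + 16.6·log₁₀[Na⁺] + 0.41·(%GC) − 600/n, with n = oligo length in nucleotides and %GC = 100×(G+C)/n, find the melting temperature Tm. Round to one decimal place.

48.4°C

Length n = 22. Base counts: C=4, T=9, A=5, G=4
G+C = 8, so %GC = 8/22 × 100 = 36.364%
Salt term: 16.6 × (-1.252) = -20.783
GC term: 0.41 × 36.364 = 14.909; length term: −600/22 = −27.273
Tm = 81.5 + (-20.783) + 14.909 − 27.273 = 48.353 → 48.4°C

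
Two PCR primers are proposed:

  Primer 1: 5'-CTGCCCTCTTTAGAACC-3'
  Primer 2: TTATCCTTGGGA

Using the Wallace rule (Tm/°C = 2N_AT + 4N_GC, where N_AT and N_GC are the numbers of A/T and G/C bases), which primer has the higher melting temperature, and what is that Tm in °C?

Primer 1: A+T=8, G+C=9 → Tm = 2(8)+4(9) = 52°C
Primer 2: A+T=7, G+C=5 → Tm = 2(7)+4(5) = 34°C
52°C vs 34°C → primer 1 is higher.

Primer 1, 52°C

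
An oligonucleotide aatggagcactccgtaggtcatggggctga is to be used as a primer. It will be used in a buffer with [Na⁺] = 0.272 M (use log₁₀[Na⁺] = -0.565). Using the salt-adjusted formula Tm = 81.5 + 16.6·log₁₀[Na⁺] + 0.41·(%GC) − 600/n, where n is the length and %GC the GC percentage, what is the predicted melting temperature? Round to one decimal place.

Length n = 30. T=6, A=7, G=11, C=6
G+C = 17, so %GC = 17/30 × 100 = 56.667%
Salt term: 16.6 × (-0.565) = -9.379
GC term: 0.41 × 56.667 = 23.233; length term: −600/30 = −20
Tm = 81.5 + (-9.379) + 23.233 − 20 = 75.354 → 75.4°C

75.4°C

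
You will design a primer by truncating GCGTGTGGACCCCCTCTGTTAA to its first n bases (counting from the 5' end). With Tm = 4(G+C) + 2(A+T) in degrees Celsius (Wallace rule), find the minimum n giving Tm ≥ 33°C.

First 9 bases: GCGTGTGGA → Tm = 30°C (< 33°C)
First 10 bases: GCGTGTGGAC → Tm = 34°C (≥ 33°C)
Each additional base adds 2°C (A/T) or 4°C (G/C), so Tm is non-decreasing in n; n = 10 is the first length to reach 33°C.

n = 10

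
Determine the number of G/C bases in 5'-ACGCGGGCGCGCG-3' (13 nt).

12

C=5, A=1, T=0, G=7
Total G or C: 7 + 5 = 12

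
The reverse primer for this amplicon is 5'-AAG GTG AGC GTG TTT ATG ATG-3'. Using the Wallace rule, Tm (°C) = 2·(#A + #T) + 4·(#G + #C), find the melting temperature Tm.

60°C

Scanning the sequence gives G=8, C=1, A=5, T=7.
So N_AT = 12 and N_GC = 9.
Tm = 4·9 + 2·12 = 36 + 24 = 60°C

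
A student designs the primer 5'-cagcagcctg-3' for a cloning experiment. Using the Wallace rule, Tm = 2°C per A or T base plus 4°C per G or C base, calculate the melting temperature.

Base counts: A=2, T=1, G=3, C=4
AT pairs contribute 3, GC pairs contribute 7.
Tm = 2×3 + 4×7 = 34°C

34°C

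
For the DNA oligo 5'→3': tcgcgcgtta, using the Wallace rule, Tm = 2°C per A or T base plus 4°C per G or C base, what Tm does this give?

G=3, C=3, A=1, T=3
So N_AT = 4 and N_GC = 6.
Tm = 4·6 + 2·4 = 24 + 8 = 32°C

32°C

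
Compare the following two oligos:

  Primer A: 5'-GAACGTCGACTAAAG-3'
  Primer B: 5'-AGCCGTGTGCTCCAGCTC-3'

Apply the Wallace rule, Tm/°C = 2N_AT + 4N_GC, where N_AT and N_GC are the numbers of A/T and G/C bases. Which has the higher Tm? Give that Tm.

Primer A: A+T=8, G+C=7 → Tm = 2(8)+4(7) = 44°C
Primer B: A+T=6, G+C=12 → Tm = 2(6)+4(12) = 60°C
44°C vs 60°C → primer B is higher.

Primer B, 60°C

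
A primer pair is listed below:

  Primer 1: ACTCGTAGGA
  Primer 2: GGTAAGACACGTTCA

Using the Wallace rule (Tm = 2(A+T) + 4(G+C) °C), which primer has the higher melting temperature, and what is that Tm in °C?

Primer 1: A+T=5, G+C=5 → Tm = 2(5)+4(5) = 30°C
Primer 2: A+T=8, G+C=7 → Tm = 2(8)+4(7) = 44°C
30°C vs 44°C → primer 2 is higher.

Primer 2, 44°C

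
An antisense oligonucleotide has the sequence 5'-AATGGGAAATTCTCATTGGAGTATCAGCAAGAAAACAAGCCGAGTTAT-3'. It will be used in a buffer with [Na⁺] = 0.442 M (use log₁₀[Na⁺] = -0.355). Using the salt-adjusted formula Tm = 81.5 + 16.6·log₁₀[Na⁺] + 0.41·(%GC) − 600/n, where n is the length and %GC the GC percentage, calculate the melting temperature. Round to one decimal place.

Length n = 48. Scanning the sequence gives T=11, A=19, C=7, G=11.
G+C = 18, so %GC = 18/48 × 100 = 37.5%
Salt term: 16.6 × (-0.355) = -5.893
GC term: 0.41 × 37.5 = 15.375; length term: −600/48 = −12.5
Tm = 81.5 + (-5.893) + 15.375 − 12.5 = 78.482 → 78.5°C

78.5°C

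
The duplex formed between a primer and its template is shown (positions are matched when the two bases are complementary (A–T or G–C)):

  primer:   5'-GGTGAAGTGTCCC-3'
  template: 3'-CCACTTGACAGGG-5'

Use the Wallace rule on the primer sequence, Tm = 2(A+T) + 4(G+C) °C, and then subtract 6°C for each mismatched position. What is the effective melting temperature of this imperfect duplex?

Primer base counts: A=2, T=3, G=5, C=3 → A+T=5, G+C=8
Perfect-match Tm = 2(5) + 4(8) = 10 + 32 = 42°C
Mismatches (positions where the bases are not complementary): 1 (at position 7)
Effective Tm = 42 − 1×6 = 42 − 6 = 36°C

36°C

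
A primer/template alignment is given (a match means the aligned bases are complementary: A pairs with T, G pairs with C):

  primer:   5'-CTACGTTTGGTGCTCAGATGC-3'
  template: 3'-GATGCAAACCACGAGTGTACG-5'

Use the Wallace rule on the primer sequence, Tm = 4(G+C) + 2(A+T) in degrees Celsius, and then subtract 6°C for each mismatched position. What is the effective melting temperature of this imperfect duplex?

Primer base counts: A=3, T=7, G=6, C=5 → A+T=10, G+C=11
Perfect-match Tm = 2(10) + 4(11) = 20 + 44 = 64°C
Mismatches (positions where the bases are not complementary): 1 (at position 17)
Effective Tm = 64 − 1×6 = 64 − 6 = 58°C

58°C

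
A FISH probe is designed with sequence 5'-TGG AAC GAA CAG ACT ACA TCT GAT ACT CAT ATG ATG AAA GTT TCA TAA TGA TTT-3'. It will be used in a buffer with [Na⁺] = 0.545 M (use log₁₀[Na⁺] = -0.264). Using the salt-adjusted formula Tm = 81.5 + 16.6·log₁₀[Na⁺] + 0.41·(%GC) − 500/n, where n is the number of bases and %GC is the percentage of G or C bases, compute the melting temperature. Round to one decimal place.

80.8°C

Length n = 54. Base counts: C=8, T=17, G=9, A=20
G+C = 17, so %GC = 17/54 × 100 = 31.481%
Salt term: 16.6 × (-0.264) = -4.382
GC term: 0.41 × 31.481 = 12.907; length term: −500/54 = −9.259
Tm = 81.5 + (-4.382) + 12.907 − 9.259 = 80.766 → 80.8°C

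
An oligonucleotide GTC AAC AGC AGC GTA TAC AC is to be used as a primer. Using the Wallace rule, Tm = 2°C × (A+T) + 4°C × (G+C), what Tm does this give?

Counting bases: C=6, G=4, T=3, A=7
A+T = 10, G+C = 10
Tm = 2(10) + 4(10) = 20 + 40 = 60°C

60°C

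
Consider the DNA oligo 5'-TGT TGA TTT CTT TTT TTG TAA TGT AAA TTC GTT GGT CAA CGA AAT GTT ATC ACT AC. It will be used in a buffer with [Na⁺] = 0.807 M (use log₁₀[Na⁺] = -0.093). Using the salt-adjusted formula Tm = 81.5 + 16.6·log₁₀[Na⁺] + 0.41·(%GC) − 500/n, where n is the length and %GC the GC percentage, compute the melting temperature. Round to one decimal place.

82.7°C

Length n = 56. Base counts: C=7, A=14, G=9, T=26
G+C = 16, so %GC = 16/56 × 100 = 28.571%
Salt term: 16.6 × (-0.093) = -1.544
GC term: 0.41 × 28.571 = 11.714; length term: −500/56 = −8.929
Tm = 81.5 + (-1.544) + 11.714 − 8.929 = 82.741 → 82.7°C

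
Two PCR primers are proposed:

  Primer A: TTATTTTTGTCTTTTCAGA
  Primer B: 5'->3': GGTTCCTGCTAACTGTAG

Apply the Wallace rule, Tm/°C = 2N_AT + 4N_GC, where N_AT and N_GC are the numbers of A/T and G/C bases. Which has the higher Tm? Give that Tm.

Primer A: A+T=15, G+C=4 → Tm = 2(15)+4(4) = 46°C
Primer B: A+T=9, G+C=9 → Tm = 2(9)+4(9) = 54°C
46°C vs 54°C → primer B is higher.

Primer B, 54°C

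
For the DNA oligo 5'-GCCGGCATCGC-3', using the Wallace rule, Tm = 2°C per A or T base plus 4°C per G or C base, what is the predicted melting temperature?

40°C

Counting bases: A=1, T=1, C=5, G=4
So N_AT = 2 and N_GC = 9.
Tm = 4·9 + 2·2 = 36 + 4 = 40°C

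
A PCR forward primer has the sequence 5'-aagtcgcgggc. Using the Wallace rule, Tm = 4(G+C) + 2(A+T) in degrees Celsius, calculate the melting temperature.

38°C

C=3, T=1, G=5, A=2
A+T = 3, G+C = 8
Tm = 2×3 + 4×8 = 38°C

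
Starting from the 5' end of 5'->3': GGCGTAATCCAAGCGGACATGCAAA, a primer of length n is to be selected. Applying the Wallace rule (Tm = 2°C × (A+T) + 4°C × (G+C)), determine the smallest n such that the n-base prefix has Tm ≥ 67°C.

n = 22

First 21 bases: GGCGTAATCCAAGCGGACATG → Tm = 66°C (< 67°C)
First 22 bases: GGCGTAATCCAAGCGGACATGC → Tm = 70°C (≥ 67°C)
Each additional base adds 2°C (A/T) or 4°C (G/C), so Tm is non-decreasing in n; n = 22 is the first length to reach 67°C.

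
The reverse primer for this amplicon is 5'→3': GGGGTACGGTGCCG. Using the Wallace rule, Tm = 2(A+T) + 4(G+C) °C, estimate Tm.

50°C

Counting bases: A=1, T=2, G=8, C=3
A+T = 3, G+C = 11
Tm = 2×3 + 4×11 = 50°C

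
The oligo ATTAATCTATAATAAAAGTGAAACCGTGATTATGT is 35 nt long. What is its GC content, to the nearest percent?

23%

Counting bases: G=5, A=15, T=12, C=3
G+C = 5 + 3 = 8 out of 35 bases
%GC = 8/35 × 100 = 22.86% ≈ 23%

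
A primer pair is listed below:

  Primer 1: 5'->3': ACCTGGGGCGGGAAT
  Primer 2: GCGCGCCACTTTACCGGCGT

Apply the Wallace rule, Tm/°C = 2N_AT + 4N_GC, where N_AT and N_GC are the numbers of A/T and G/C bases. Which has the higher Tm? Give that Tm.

Primer 1: A+T=5, G+C=10 → Tm = 2(5)+4(10) = 50°C
Primer 2: A+T=6, G+C=14 → Tm = 2(6)+4(14) = 68°C
50°C vs 68°C → primer 2 is higher.

Primer 2, 68°C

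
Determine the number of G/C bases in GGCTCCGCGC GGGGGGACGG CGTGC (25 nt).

22

A=1, C=8, T=2, G=14
Total G or C: 14 + 8 = 22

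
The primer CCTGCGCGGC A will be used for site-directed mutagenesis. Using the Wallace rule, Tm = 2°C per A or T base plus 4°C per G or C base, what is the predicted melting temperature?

Base counts: G=4, A=1, C=5, T=1
A+T = 2, G+C = 9
Tm = 2×2 + 4×9 = 40°C

40°C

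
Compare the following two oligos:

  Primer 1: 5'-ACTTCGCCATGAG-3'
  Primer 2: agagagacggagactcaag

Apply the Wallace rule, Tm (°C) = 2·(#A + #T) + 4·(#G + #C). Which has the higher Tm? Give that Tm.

Primer 1: A+T=6, G+C=7 → Tm = 2(6)+4(7) = 40°C
Primer 2: A+T=9, G+C=10 → Tm = 2(9)+4(10) = 58°C
40°C vs 58°C → primer 2 is higher.

Primer 2, 58°C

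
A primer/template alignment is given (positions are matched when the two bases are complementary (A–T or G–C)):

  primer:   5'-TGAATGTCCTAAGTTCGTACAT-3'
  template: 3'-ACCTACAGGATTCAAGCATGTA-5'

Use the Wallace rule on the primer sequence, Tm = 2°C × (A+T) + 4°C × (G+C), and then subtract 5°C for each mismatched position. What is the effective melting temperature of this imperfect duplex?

Primer base counts: A=6, T=8, G=4, C=4 → A+T=14, G+C=8
Perfect-match Tm = 2(14) + 4(8) = 28 + 32 = 60°C
Mismatches (positions where the bases are not complementary): 1 (at position 3)
Effective Tm = 60 − 1×5 = 60 − 5 = 55°C

55°C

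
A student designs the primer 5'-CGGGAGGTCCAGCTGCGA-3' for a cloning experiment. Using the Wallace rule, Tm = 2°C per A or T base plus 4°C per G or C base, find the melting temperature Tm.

Scanning the sequence gives C=5, A=3, G=8, T=2.
AT pairs contribute 5, GC pairs contribute 13.
Tm = 2×5 + 4×13 = 62°C

62°C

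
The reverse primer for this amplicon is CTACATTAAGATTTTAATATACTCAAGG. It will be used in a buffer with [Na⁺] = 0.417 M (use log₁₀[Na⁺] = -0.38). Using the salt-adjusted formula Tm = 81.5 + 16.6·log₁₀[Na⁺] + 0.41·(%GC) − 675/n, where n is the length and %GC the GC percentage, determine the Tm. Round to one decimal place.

61.3°C

Length n = 28. Counting bases: C=4, T=10, A=11, G=3
G+C = 7, so %GC = 7/28 × 100 = 25%
Salt term: 16.6 × (-0.38) = -6.308
GC term: 0.41 × 25 = 10.25; length term: −675/28 = −24.107
Tm = 81.5 + (-6.308) + 10.25 − 24.107 = 61.335 → 61.3°C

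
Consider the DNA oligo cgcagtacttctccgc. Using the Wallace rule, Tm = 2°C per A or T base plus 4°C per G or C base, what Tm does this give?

52°C

Base counts: C=7, T=4, A=2, G=3
So N_AT = 6 and N_GC = 10.
Tm = 2×6 + 4×10 = 52°C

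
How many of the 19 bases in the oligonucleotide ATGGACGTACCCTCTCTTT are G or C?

Scanning the sequence gives A=3, G=3, C=6, T=7.
Total G or C: 3 + 6 = 9

9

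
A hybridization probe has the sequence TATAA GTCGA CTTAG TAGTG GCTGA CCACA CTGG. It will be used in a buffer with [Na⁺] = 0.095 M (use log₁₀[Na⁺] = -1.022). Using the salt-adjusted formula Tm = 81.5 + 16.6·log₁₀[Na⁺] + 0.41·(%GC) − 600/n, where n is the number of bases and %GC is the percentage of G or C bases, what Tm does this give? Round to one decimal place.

Length n = 34. Scanning the sequence gives C=7, A=9, G=9, T=9.
G+C = 16, so %GC = 16/34 × 100 = 47.059%
Salt term: 16.6 × (-1.022) = -16.965
GC term: 0.41 × 47.059 = 19.294; length term: −600/34 = −17.647
Tm = 81.5 + (-16.965) + 19.294 − 17.647 = 66.182 → 66.2°C

66.2°C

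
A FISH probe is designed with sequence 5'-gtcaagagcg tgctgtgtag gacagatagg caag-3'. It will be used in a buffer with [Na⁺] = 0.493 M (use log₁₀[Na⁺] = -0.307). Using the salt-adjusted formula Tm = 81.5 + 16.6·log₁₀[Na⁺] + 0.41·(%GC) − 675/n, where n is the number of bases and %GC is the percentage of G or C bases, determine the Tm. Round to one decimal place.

78.3°C

Length n = 34. Counting bases: T=6, A=10, C=5, G=13
G+C = 18, so %GC = 18/34 × 100 = 52.941%
Salt term: 16.6 × (-0.307) = -5.096
GC term: 0.41 × 52.941 = 21.706; length term: −675/34 = −19.853
Tm = 81.5 + (-5.096) + 21.706 − 19.853 = 78.257 → 78.3°C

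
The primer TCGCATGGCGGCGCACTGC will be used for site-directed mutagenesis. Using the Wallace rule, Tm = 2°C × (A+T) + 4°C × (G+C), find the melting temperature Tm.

Counting bases: T=3, G=7, C=7, A=2
So N_AT = 5 and N_GC = 14.
Tm = 2(5) + 4(14) = 10 + 56 = 66°C

66°C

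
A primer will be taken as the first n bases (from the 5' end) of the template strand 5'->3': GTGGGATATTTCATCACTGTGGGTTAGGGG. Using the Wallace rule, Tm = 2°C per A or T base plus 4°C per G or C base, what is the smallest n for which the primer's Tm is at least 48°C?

First 16 bases: GTGGGATATTTCATCA → Tm = 44°C (< 48°C)
First 17 bases: GTGGGATATTTCATCAC → Tm = 48°C (≥ 48°C)
Each additional base adds 2°C (A/T) or 4°C (G/C), so Tm is non-decreasing in n; n = 17 is the first length to reach 48°C.

n = 17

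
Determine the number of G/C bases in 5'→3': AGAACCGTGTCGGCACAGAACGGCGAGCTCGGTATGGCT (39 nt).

24

Scanning the sequence gives G=14, A=9, T=6, C=10.
G+C = 14 + 10 = 24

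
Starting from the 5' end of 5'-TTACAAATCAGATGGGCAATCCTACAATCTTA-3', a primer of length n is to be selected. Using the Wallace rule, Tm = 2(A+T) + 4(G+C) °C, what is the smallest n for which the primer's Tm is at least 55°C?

n = 21

First 20 bases: TTACAAATCAGATGGGCAAT → Tm = 54°C (< 55°C)
First 21 bases: TTACAAATCAGATGGGCAATC → Tm = 58°C (≥ 55°C)
Each additional base adds 2°C (A/T) or 4°C (G/C), so Tm is non-decreasing in n; n = 21 is the first length to reach 55°C.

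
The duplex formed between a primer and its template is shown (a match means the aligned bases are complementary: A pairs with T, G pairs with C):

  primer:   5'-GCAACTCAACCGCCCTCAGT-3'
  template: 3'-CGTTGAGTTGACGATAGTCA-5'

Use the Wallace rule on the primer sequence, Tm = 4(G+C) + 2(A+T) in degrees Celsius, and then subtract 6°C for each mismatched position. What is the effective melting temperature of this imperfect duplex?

46°C

Primer base counts: A=5, T=3, G=3, C=9 → A+T=8, G+C=12
Perfect-match Tm = 2(8) + 4(12) = 16 + 48 = 64°C
Mismatches (positions where the bases are not complementary): 3 (at positions 11, 14, 15)
Effective Tm = 64 − 3×6 = 64 − 18 = 46°C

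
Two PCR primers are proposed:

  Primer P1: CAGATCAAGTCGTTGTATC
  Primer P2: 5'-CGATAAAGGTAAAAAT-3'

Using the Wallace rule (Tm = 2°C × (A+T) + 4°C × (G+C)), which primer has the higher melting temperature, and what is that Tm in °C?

Primer P1, 54°C

Primer P1: A+T=11, G+C=8 → Tm = 2(11)+4(8) = 54°C
Primer P2: A+T=12, G+C=4 → Tm = 2(12)+4(4) = 40°C
54°C vs 40°C → primer P1 is higher.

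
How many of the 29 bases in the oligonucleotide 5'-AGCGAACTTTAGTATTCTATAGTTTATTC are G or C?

8

Base counts: C=4, T=13, G=4, A=8
G+C = 4 + 4 = 8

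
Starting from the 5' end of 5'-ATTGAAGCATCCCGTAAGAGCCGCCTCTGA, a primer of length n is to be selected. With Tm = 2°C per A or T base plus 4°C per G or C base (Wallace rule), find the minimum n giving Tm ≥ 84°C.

First 26 bases: ATTGAAGCATCCCGTAAGAGCCGCCT → Tm = 80°C (< 84°C)
First 27 bases: ATTGAAGCATCCCGTAAGAGCCGCCTC → Tm = 84°C (≥ 84°C)
Each additional base adds 2°C (A/T) or 4°C (G/C), so Tm is non-decreasing in n; n = 27 is the first length to reach 84°C.

n = 27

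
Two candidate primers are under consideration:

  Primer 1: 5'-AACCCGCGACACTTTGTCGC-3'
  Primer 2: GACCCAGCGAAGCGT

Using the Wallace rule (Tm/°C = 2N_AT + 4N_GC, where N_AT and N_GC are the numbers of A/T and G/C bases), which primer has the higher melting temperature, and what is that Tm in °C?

Primer 1, 64°C

Primer 1: A+T=8, G+C=12 → Tm = 2(8)+4(12) = 64°C
Primer 2: A+T=5, G+C=10 → Tm = 2(5)+4(10) = 50°C
64°C vs 50°C → primer 1 is higher.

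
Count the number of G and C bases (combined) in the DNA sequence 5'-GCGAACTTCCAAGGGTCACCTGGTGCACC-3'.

18

A=6, C=10, G=8, T=5
Total G or C: 8 + 10 = 18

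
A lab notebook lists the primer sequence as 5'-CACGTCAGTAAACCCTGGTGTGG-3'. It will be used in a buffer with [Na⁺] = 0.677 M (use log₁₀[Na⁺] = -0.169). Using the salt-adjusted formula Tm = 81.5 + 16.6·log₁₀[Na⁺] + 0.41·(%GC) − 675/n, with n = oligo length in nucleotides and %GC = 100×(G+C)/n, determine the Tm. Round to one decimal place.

72.5°C

Length n = 23. Counting bases: G=7, A=5, C=6, T=5
G+C = 13, so %GC = 13/23 × 100 = 56.522%
Salt term: 16.6 × (-0.169) = -2.805
GC term: 0.41 × 56.522 = 23.174; length term: −675/23 = −29.348
Tm = 81.5 + (-2.805) + 23.174 − 29.348 = 72.521 → 72.5°C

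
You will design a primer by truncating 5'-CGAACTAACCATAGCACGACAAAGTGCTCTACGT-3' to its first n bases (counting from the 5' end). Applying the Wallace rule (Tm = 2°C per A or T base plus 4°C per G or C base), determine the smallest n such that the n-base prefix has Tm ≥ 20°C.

First 6 bases: CGAACT → Tm = 18°C (< 20°C)
First 7 bases: CGAACTA → Tm = 20°C (≥ 20°C)
Each additional base adds 2°C (A/T) or 4°C (G/C), so Tm is non-decreasing in n; n = 7 is the first length to reach 20°C.

n = 7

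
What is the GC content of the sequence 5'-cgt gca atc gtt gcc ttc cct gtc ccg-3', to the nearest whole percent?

63%

Counting bases: G=6, C=11, A=2, T=8
G+C = 6 + 11 = 17 out of 27 bases
%GC = 17/27 × 100 = 62.96% ≈ 63%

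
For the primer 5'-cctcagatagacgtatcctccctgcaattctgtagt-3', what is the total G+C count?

17

Base counts: A=8, C=11, T=11, G=6
G+C = 6 + 11 = 17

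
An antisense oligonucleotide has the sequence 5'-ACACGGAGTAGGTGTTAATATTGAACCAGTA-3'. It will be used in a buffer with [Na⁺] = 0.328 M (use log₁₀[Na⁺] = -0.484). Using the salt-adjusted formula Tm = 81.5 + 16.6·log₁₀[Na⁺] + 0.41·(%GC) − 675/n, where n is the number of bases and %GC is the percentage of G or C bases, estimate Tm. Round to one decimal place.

Length n = 31. T=8, C=4, A=11, G=8
G+C = 12, so %GC = 12/31 × 100 = 38.71%
Salt term: 16.6 × (-0.484) = -8.034
GC term: 0.41 × 38.71 = 15.871; length term: −675/31 = −21.774
Tm = 81.5 + (-8.034) + 15.871 − 21.774 = 67.563 → 67.6°C

67.6°C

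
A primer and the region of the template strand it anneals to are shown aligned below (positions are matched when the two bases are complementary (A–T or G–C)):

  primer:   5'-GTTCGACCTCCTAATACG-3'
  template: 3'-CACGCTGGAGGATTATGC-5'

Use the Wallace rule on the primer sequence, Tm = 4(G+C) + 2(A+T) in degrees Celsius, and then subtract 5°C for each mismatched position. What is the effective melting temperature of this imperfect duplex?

49°C

Primer base counts: A=4, T=5, G=3, C=6 → A+T=9, G+C=9
Perfect-match Tm = 2(9) + 4(9) = 18 + 36 = 54°C
Mismatches (positions where the bases are not complementary): 1 (at position 3)
Effective Tm = 54 − 1×5 = 54 − 5 = 49°C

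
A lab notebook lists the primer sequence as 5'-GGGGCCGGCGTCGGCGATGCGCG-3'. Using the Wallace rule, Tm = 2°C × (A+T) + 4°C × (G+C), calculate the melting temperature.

86°C

Scanning the sequence gives C=7, A=1, T=2, G=13.
A+T = 3, G+C = 20
Tm = 4·20 + 2·3 = 80 + 6 = 86°C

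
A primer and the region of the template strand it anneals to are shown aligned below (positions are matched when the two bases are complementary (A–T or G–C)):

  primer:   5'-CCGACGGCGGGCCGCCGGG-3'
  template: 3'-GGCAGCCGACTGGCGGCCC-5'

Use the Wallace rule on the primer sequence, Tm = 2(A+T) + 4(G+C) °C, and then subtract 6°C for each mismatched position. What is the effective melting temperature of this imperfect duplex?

Primer base counts: A=1, T=0, G=10, C=8 → A+T=1, G+C=18
Perfect-match Tm = 2(1) + 4(18) = 2 + 72 = 74°C
Mismatches (positions where the bases are not complementary): 3 (at positions 4, 9, 11)
Effective Tm = 74 − 3×6 = 74 − 18 = 56°C

56°C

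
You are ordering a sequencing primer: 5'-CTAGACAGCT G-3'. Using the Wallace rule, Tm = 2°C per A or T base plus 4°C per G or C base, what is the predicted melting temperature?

34°C

T=2, C=3, A=3, G=3
So N_AT = 5 and N_GC = 6.
Tm = 2×5 + 4×6 = 34°C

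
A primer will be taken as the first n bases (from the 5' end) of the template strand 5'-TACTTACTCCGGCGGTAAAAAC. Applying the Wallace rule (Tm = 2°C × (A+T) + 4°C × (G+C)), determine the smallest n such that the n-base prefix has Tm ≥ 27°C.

First 9 bases: TACTTACTC → Tm = 24°C (< 27°C)
First 10 bases: TACTTACTCC → Tm = 28°C (≥ 27°C)
Each additional base adds 2°C (A/T) or 4°C (G/C), so Tm is non-decreasing in n; n = 10 is the first length to reach 27°C.

n = 10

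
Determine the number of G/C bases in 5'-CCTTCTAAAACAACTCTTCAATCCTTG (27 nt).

10

Counting bases: A=8, G=1, C=9, T=9
Total G or C: 1 + 9 = 10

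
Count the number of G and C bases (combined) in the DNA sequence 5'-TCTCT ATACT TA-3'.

3

Counting bases: T=6, C=3, A=3, G=0
G+C = 0 + 3 = 3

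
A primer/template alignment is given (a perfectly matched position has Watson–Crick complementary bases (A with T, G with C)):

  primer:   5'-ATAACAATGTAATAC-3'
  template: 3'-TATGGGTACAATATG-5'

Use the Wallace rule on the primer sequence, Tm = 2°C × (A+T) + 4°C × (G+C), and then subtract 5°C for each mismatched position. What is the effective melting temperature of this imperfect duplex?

21°C

Primer base counts: A=8, T=4, G=1, C=2 → A+T=12, G+C=3
Perfect-match Tm = 2(12) + 4(3) = 24 + 12 = 36°C
Mismatches (positions where the bases are not complementary): 3 (at positions 4, 6, 11)
Effective Tm = 36 − 3×5 = 36 − 15 = 21°C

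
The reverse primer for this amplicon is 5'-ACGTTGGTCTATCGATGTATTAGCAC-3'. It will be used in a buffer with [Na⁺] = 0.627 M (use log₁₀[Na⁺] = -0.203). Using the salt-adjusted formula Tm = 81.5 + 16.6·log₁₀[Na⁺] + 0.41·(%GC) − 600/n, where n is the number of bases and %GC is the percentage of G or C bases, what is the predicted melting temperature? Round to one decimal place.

Length n = 26. G=6, T=9, C=5, A=6
G+C = 11, so %GC = 11/26 × 100 = 42.308%
Salt term: 16.6 × (-0.203) = -3.37
GC term: 0.41 × 42.308 = 17.346; length term: −600/26 = −23.077
Tm = 81.5 + (-3.37) + 17.346 − 23.077 = 72.399 → 72.4°C

72.4°C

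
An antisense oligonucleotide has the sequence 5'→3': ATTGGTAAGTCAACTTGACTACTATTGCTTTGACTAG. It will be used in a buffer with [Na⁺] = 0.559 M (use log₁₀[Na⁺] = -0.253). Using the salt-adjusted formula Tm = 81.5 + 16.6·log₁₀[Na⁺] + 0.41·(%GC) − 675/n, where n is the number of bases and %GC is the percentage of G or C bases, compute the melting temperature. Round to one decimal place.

Length n = 37. Base counts: T=14, A=10, C=6, G=7
G+C = 13, so %GC = 13/37 × 100 = 35.135%
Salt term: 16.6 × (-0.253) = -4.2
GC term: 0.41 × 35.135 = 14.405; length term: −675/37 = −18.243
Tm = 81.5 + (-4.2) + 14.405 − 18.243 = 73.462 → 73.5°C

73.5°C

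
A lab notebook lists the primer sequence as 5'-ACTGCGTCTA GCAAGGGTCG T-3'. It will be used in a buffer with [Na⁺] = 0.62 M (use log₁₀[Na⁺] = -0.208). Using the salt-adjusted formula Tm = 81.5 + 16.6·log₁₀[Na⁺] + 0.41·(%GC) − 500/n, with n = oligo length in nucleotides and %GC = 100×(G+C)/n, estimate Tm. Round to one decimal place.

Length n = 21. Counting bases: A=4, C=5, T=5, G=7
G+C = 12, so %GC = 12/21 × 100 = 57.143%
Salt term: 16.6 × (-0.208) = -3.453
GC term: 0.41 × 57.143 = 23.429; length term: −500/21 = −23.81
Tm = 81.5 + (-3.453) + 23.429 − 23.81 = 77.666 → 77.7°C

77.7°C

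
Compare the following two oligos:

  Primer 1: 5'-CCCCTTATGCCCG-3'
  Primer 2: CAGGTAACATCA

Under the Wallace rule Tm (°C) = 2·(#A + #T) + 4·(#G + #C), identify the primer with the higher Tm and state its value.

Primer 1: A+T=4, G+C=9 → Tm = 2(4)+4(9) = 44°C
Primer 2: A+T=7, G+C=5 → Tm = 2(7)+4(5) = 34°C
44°C vs 34°C → primer 1 is higher.

Primer 1, 44°C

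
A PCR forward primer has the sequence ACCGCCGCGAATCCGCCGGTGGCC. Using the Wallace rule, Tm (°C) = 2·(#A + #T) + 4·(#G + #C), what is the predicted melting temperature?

86°C

Counting bases: A=3, T=2, C=11, G=8
AT pairs contribute 5, GC pairs contribute 19.
Tm = 4·19 + 2·5 = 76 + 10 = 86°C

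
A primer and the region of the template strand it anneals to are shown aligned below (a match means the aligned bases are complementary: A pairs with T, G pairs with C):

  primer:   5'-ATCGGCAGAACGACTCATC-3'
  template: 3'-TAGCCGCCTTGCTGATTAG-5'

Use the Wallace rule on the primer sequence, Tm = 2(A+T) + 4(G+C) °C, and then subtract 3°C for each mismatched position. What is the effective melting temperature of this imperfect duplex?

Primer base counts: A=6, T=3, G=4, C=6 → A+T=9, G+C=10
Perfect-match Tm = 2(9) + 4(10) = 18 + 40 = 58°C
Mismatches (positions where the bases are not complementary): 2 (at positions 7, 16)
Effective Tm = 58 − 2×3 = 58 − 6 = 52°C

52°C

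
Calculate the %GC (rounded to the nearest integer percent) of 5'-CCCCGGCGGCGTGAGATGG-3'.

Counting bases: T=2, C=6, G=9, A=2
G+C = 9 + 6 = 15 out of 19 bases
%GC = 15/19 × 100 = 78.95% ≈ 79%

79%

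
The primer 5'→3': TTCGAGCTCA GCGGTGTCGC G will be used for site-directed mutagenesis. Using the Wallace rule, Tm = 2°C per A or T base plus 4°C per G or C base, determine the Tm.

70°C

Scanning the sequence gives C=6, G=8, T=5, A=2.
So N_AT = 7 and N_GC = 14.
Tm = 4·14 + 2·7 = 56 + 14 = 70°C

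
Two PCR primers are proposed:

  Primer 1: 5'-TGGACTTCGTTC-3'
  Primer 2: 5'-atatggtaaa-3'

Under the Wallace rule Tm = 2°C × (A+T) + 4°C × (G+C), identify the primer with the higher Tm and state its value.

Primer 1, 36°C

Primer 1: A+T=6, G+C=6 → Tm = 2(6)+4(6) = 36°C
Primer 2: A+T=8, G+C=2 → Tm = 2(8)+4(2) = 24°C
36°C vs 24°C → primer 1 is higher.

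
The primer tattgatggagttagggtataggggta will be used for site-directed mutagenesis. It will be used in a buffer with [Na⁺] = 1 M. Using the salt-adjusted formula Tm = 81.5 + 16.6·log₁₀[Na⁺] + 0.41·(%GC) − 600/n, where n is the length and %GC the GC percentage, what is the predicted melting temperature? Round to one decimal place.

Length n = 27. Counting bases: G=11, T=9, A=7, C=0
G+C = 11, so %GC = 11/27 × 100 = 40.741%
Salt term: 16.6 × (0) = 0
GC term: 0.41 × 40.741 = 16.704; length term: −600/27 = −22.222
Tm = 81.5 + (0) + 16.704 − 22.222 = 75.982 → 76.0°C

76.0°C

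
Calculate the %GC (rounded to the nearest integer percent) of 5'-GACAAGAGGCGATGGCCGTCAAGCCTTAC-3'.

Scanning the sequence gives G=9, A=8, C=8, T=4.
G+C = 9 + 8 = 17 out of 29 bases
%GC = 17/29 × 100 = 58.62% ≈ 59%

59%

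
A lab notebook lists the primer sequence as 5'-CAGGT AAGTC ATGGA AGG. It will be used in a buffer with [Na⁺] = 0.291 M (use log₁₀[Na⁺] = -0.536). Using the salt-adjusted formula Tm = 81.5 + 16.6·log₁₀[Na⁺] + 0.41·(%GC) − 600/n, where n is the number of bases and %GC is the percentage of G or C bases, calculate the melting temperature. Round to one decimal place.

Length n = 18. Counting bases: C=2, G=7, T=3, A=6
G+C = 9, so %GC = 9/18 × 100 = 50%
Salt term: 16.6 × (-0.536) = -8.898
GC term: 0.41 × 50 = 20.5; length term: −600/18 = −33.333
Tm = 81.5 + (-8.898) + 20.5 − 33.333 = 59.769 → 59.8°C

59.8°C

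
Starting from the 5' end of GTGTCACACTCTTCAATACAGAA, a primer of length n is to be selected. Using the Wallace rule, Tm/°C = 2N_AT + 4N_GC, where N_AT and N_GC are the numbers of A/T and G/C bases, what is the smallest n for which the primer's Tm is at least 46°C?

First 15 bases: GTGTCACACTCTTCA → Tm = 44°C (< 46°C)
First 16 bases: GTGTCACACTCTTCAA → Tm = 46°C (≥ 46°C)
Each additional base adds 2°C (A/T) or 4°C (G/C), so Tm is non-decreasing in n; n = 16 is the first length to reach 46°C.

n = 16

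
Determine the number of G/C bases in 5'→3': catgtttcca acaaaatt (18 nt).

5

Counting bases: T=6, A=7, C=4, G=1
Total G or C: 1 + 4 = 5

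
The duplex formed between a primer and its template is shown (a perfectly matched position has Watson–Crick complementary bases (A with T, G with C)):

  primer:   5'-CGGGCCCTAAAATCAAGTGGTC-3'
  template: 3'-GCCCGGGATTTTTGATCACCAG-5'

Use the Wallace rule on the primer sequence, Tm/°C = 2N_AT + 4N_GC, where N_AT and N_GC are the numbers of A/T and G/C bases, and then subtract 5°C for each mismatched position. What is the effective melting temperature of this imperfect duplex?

58°C

Primer base counts: A=6, T=4, G=6, C=6 → A+T=10, G+C=12
Perfect-match Tm = 2(10) + 4(12) = 20 + 48 = 68°C
Mismatches (positions where the bases are not complementary): 2 (at positions 13, 15)
Effective Tm = 68 − 2×5 = 68 − 10 = 58°C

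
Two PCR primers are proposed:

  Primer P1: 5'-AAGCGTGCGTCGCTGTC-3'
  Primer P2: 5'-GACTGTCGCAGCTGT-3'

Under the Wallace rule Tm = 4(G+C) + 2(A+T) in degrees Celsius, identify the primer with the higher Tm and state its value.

Primer P1, 56°C

Primer P1: A+T=6, G+C=11 → Tm = 2(6)+4(11) = 56°C
Primer P2: A+T=6, G+C=9 → Tm = 2(6)+4(9) = 48°C
56°C vs 48°C → primer P1 is higher.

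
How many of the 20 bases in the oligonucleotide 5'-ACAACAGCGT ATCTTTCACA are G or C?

C=6, A=7, G=2, T=5
Total G or C: 2 + 6 = 8

8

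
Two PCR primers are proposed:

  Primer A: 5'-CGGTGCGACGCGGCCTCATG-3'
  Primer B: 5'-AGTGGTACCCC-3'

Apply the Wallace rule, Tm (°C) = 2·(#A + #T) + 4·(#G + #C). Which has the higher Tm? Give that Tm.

Primer A, 70°C

Primer A: A+T=5, G+C=15 → Tm = 2(5)+4(15) = 70°C
Primer B: A+T=4, G+C=7 → Tm = 2(4)+4(7) = 36°C
70°C vs 36°C → primer A is higher.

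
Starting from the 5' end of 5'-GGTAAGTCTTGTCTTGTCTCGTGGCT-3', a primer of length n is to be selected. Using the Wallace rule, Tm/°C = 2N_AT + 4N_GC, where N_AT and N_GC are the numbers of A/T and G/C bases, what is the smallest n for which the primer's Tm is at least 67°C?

n = 23

First 22 bases: GGTAAGTCTTGTCTTGTCTCGT → Tm = 64°C (< 67°C)
First 23 bases: GGTAAGTCTTGTCTTGTCTCGTG → Tm = 68°C (≥ 67°C)
Each additional base adds 2°C (A/T) or 4°C (G/C), so Tm is non-decreasing in n; n = 23 is the first length to reach 67°C.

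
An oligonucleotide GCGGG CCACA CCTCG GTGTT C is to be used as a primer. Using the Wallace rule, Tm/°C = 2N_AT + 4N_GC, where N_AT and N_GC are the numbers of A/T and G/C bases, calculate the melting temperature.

72°C

Counting bases: T=4, G=7, A=2, C=8
A+T = 6, G+C = 15
Tm = 2(6) + 4(15) = 12 + 60 = 72°C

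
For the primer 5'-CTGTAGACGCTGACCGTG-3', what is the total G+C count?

G=6, A=3, C=5, T=4
G+C = 6 + 5 = 11

11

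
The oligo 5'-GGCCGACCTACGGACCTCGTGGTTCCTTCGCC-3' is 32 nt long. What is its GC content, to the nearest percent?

69%

Base counts: T=7, G=9, C=13, A=3
G+C = 9 + 13 = 22 out of 32 bases
%GC = 22/32 × 100 = 68.75% ≈ 69%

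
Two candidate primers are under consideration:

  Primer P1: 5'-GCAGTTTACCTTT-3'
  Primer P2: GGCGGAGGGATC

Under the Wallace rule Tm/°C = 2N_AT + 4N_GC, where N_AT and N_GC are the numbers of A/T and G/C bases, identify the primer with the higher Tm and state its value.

Primer P2, 42°C

Primer P1: A+T=8, G+C=5 → Tm = 2(8)+4(5) = 36°C
Primer P2: A+T=3, G+C=9 → Tm = 2(3)+4(9) = 42°C
36°C vs 42°C → primer P2 is higher.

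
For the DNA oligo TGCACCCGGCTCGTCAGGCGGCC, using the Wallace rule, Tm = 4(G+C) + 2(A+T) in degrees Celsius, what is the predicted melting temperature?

Counting bases: A=2, T=3, G=8, C=10
A+T = 5, G+C = 18
Tm = 2×5 + 4×18 = 82°C

82°C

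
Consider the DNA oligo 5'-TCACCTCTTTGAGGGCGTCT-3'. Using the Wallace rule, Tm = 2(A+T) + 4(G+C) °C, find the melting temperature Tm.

Base counts: G=5, A=2, C=6, T=7
So N_AT = 9 and N_GC = 11.
Tm = 4·11 + 2·9 = 44 + 18 = 62°C

62°C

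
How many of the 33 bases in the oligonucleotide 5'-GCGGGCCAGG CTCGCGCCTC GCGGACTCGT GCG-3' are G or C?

Scanning the sequence gives C=13, T=4, A=2, G=14.
Total G or C: 14 + 13 = 27

27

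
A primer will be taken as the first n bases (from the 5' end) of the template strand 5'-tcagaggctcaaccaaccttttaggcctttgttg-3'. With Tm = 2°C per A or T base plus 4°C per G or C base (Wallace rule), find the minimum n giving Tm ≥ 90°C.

n = 31

First 30 bases: TCAGAGGCTCAACCAACCTTTTAGGCCTTT → Tm = 88°C (< 90°C)
First 31 bases: TCAGAGGCTCAACCAACCTTTTAGGCCTTTG → Tm = 92°C (≥ 90°C)
Each additional base adds 2°C (A/T) or 4°C (G/C), so Tm is non-decreasing in n; n = 31 is the first length to reach 90°C.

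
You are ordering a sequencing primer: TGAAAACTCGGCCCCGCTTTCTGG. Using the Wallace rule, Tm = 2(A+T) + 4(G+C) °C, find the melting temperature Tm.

Base counts: G=6, T=6, A=4, C=8
AT pairs contribute 10, GC pairs contribute 14.
Tm = 2(10) + 4(14) = 20 + 56 = 76°C

76°C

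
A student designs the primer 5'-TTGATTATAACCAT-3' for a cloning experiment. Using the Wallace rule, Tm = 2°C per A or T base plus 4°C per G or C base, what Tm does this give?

G=1, T=6, A=5, C=2
AT pairs contribute 11, GC pairs contribute 3.
Tm = 4·3 + 2·11 = 12 + 22 = 34°C

34°C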